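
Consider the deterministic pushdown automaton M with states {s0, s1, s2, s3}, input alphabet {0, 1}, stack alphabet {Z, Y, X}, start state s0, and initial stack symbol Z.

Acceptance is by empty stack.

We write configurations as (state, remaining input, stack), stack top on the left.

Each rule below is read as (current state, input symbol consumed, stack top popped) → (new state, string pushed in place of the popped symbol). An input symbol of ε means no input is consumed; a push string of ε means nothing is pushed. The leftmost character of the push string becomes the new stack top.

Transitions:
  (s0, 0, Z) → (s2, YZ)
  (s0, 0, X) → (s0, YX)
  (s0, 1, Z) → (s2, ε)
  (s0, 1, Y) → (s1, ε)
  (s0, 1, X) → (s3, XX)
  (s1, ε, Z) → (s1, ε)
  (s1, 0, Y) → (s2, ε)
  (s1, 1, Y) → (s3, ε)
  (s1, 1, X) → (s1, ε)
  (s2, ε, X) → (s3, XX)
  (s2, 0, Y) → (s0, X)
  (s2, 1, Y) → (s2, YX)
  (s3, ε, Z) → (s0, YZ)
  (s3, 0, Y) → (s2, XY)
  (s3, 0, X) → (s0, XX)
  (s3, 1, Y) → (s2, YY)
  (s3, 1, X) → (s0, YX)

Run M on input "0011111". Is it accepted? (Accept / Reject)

(s0, 0011111, Z) ⊢ (s2, 011111, YZ) ⊢ (s0, 11111, XZ) ⊢ (s3, 1111, XXZ) ⊢ (s0, 111, YXXZ) ⊢ (s1, 11, XXZ) ⊢ (s1, 1, XZ) ⊢ (s1, ε, Z) ⊢ (s1, ε, ε)
All input consumed and the stack is empty.

Accept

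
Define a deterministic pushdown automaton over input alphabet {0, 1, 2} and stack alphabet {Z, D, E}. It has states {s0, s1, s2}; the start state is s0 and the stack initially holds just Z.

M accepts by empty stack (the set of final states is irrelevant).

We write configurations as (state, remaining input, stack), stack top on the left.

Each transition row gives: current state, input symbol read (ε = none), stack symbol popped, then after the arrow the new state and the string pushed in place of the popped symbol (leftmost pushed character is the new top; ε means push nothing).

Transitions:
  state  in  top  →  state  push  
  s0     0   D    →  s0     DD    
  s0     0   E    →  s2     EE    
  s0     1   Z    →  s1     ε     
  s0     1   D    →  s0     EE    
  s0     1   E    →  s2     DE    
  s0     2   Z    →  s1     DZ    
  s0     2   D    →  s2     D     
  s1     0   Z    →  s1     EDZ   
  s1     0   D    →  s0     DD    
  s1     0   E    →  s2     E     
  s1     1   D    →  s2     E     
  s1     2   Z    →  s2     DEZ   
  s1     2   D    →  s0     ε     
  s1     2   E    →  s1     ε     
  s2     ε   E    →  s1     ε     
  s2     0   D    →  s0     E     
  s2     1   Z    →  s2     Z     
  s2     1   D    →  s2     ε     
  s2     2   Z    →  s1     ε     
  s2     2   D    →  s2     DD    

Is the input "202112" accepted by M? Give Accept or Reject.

(s0, 202112, Z) ⊢ (s1, 02112, DZ) ⊢ (s0, 2112, DDZ) ⊢ (s2, 112, DDZ) ⊢ (s2, 12, DZ) ⊢ (s2, 2, Z) ⊢ (s1, ε, ε)
All input consumed and the stack is empty.

Accept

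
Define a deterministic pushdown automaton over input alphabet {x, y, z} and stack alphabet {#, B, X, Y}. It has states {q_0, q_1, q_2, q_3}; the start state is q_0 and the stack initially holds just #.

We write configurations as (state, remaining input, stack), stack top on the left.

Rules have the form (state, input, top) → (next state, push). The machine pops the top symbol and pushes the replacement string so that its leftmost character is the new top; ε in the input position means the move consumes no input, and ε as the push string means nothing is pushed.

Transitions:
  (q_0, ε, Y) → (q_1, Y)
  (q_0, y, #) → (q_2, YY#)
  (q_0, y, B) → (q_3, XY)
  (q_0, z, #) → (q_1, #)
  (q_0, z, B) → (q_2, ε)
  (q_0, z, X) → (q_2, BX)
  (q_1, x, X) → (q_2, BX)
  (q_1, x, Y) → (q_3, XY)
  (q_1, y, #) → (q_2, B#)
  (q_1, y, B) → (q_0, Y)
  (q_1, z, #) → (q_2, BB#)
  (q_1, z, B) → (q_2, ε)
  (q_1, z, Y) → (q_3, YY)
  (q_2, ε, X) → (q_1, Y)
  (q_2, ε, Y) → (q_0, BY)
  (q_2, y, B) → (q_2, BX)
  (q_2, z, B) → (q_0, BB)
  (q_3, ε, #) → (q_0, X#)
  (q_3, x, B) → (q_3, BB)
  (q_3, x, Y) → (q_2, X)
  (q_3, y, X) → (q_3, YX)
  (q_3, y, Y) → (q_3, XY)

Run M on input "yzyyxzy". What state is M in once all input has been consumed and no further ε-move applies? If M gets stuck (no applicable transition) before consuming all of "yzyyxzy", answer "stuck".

(q_0, yzyyxzy, #) ⊢ (q_2, zyyxzy, YY#) ⊢ (q_0, zyyxzy, BYY#) ⊢ (q_2, yyxzy, YY#) ⊢ (q_0, yyxzy, BYY#) ⊢ (q_3, yxzy, XYYY#) ⊢ (q_3, xzy, YXYYY#) ⊢ (q_2, zy, XXYYY#) ⊢ (q_1, zy, YXYYY#) ⊢ (q_3, y, YYXYYY#) ⊢ (q_3, ε, XYYXYYY#)
All input consumed; M is in state q_3.

q_3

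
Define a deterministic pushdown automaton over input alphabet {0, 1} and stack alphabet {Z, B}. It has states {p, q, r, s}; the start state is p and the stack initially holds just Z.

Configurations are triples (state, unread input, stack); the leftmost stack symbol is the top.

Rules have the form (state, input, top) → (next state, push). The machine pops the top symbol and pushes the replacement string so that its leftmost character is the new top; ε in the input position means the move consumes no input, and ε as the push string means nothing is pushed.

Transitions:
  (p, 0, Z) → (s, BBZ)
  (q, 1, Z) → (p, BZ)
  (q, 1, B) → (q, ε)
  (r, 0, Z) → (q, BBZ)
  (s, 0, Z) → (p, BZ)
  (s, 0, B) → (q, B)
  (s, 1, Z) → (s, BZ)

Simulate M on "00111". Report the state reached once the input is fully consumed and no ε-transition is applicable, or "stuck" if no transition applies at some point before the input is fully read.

(p, 00111, Z) ⊢ (s, 0111, BBZ) ⊢ (q, 111, BBZ) ⊢ (q, 11, BZ) ⊢ (q, 1, Z) ⊢ (p, ε, BZ)
All input consumed; M is in state p.

p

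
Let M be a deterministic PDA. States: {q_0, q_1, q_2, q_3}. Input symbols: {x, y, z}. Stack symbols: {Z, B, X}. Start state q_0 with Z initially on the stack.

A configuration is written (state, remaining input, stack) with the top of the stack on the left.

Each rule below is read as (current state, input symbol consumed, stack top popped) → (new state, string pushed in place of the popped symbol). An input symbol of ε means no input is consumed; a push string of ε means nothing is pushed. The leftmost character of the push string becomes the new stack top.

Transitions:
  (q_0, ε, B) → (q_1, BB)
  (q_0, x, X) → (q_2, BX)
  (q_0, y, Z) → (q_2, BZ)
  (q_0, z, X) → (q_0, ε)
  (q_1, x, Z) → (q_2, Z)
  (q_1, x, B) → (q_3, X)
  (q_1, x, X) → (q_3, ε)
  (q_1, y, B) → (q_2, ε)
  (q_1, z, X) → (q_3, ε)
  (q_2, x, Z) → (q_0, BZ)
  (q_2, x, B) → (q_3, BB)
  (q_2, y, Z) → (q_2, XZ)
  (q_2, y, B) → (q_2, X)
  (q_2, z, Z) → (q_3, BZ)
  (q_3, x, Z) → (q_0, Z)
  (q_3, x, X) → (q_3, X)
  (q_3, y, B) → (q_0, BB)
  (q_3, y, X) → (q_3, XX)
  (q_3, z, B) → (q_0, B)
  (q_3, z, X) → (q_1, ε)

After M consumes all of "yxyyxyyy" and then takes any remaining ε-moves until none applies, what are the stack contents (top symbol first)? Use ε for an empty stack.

(q_0, yxyyxyyy, Z)
  read y, top Z: go to q_2, push BZ → (q_2, xyyxyyy, BZ)
  read x, top B: go to q_3, push BB → (q_3, yyxyyy, BBZ)
  read y, top B: go to q_0, push BB → (q_0, yxyyy, BBBZ)
  ε-move, top B: go to q_1, push BB → (q_1, yxyyy, BBBBZ)
  read y, top B: go to q_2, push ε → (q_2, xyyy, BBBZ)
  read x, top B: go to q_3, push BB → (q_3, yyy, BBBBZ)
  read y, top B: go to q_0, push BB → (q_0, yy, BBBBBZ)
  ε-move, top B: go to q_1, push BB → (q_1, yy, BBBBBBZ)
  read y, top B: go to q_2, push ε → (q_2, y, BBBBBZ)
  read y, top B: go to q_2, push X → (q_2, ε, XBBBBZ)
All input consumed in state q_2 with stack XBBBBZ.

XBBBBZ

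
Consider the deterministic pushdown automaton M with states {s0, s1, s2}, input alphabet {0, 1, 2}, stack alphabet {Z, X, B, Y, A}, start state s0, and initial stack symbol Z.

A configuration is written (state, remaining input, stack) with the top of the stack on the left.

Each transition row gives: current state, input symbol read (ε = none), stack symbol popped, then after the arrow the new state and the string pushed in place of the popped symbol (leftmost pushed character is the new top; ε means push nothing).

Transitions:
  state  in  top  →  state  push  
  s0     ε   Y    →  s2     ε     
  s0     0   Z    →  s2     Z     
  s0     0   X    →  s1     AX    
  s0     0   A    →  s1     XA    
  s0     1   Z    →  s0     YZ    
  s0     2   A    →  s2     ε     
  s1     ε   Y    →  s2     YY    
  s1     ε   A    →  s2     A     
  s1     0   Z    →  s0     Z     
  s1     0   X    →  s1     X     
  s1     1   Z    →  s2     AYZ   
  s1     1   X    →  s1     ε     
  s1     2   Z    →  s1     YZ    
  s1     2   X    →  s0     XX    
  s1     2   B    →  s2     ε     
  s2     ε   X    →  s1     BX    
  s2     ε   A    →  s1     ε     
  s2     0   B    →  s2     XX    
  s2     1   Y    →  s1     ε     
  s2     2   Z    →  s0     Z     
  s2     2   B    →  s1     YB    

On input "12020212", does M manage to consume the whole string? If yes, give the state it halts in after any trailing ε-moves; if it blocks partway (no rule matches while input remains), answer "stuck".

s0

(s0, 12020212, Z) ⊢ (s0, 2020212, YZ) ⊢ (s2, 2020212, Z) ⊢ (s0, 020212, Z) ⊢ (s2, 20212, Z) ⊢ (s0, 0212, Z) ⊢ (s2, 212, Z) ⊢ (s0, 12, Z) ⊢ (s0, 2, YZ) ⊢ (s2, 2, Z) ⊢ (s0, ε, Z)
All input consumed; M is in state s0.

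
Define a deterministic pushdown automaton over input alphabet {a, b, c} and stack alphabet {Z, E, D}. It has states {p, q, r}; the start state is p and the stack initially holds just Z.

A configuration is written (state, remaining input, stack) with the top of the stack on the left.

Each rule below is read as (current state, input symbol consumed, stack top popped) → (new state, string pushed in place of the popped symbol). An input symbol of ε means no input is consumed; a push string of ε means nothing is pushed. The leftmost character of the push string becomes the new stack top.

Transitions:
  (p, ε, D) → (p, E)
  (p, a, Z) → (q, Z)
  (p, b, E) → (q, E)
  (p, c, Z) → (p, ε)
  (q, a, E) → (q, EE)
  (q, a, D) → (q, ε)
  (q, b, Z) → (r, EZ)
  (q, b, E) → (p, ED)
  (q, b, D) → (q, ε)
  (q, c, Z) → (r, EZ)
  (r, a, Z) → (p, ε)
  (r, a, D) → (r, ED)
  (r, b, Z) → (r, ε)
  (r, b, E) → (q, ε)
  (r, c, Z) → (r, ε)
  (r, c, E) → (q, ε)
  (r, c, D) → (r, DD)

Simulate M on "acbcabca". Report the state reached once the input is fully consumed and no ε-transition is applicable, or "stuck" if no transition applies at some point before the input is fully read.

stuck

(p, acbcabca, Z)
  read a, top Z: go to q, push Z → (q, cbcabca, Z)
  read c, top Z: go to r, push EZ → (r, bcabca, EZ)
  read b, top E: go to q, push ε → (q, cabca, Z)
  read c, top Z: go to r, push EZ → (r, abca, EZ)
No transition for (r, a, top E); M blocks with input abca remaining.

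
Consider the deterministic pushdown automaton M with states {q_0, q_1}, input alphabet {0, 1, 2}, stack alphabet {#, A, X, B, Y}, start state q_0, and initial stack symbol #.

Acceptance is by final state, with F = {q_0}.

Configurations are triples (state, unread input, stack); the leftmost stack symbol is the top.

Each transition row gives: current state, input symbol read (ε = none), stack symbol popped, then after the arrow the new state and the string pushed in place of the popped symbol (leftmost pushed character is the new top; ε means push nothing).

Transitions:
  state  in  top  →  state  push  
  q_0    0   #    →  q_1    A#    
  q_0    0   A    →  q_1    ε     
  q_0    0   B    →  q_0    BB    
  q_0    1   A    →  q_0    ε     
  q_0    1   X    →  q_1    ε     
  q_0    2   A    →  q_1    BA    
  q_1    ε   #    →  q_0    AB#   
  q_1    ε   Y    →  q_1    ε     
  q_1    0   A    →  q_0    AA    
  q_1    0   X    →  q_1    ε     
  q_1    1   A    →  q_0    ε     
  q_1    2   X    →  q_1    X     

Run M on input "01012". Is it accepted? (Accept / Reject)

(q_0, 01012, #)
  read 0, top #: go to q_1, push A# → (q_1, 1012, A#)
  read 1, top A: go to q_0, push ε → (q_0, 012, #)
  read 0, top #: go to q_1, push A# → (q_1, 12, A#)
  read 1, top A: go to q_0, push ε → (q_0, 2, #)
No transition applies at (q_0, 2, #); input not fully consumed.

Reject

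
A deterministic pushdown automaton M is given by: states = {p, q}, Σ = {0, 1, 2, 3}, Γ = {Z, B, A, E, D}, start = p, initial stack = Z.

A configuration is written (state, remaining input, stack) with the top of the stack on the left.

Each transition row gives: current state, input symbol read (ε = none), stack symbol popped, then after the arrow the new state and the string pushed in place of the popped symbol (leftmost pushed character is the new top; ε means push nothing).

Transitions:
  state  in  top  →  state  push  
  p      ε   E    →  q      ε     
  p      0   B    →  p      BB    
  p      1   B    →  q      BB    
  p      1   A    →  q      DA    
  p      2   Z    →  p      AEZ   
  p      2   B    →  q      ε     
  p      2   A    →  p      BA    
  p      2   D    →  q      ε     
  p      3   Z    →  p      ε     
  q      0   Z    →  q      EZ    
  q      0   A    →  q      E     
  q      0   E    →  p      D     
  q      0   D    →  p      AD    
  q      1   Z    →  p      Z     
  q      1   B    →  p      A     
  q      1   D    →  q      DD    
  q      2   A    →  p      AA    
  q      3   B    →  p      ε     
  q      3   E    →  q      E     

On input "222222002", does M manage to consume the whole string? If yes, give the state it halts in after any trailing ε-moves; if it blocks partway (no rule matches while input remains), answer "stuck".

(p, 222222002, Z) ⊢ (p, 22222002, AEZ) ⊢ (p, 2222002, BAEZ) ⊢ (q, 222002, AEZ) ⊢ (p, 22002, AAEZ) ⊢ (p, 2002, BAAEZ) ⊢ (q, 002, AAEZ) ⊢ (q, 02, EAEZ) ⊢ (p, 2, DAEZ) ⊢ (q, ε, AEZ)
All input consumed; M is in state q.

q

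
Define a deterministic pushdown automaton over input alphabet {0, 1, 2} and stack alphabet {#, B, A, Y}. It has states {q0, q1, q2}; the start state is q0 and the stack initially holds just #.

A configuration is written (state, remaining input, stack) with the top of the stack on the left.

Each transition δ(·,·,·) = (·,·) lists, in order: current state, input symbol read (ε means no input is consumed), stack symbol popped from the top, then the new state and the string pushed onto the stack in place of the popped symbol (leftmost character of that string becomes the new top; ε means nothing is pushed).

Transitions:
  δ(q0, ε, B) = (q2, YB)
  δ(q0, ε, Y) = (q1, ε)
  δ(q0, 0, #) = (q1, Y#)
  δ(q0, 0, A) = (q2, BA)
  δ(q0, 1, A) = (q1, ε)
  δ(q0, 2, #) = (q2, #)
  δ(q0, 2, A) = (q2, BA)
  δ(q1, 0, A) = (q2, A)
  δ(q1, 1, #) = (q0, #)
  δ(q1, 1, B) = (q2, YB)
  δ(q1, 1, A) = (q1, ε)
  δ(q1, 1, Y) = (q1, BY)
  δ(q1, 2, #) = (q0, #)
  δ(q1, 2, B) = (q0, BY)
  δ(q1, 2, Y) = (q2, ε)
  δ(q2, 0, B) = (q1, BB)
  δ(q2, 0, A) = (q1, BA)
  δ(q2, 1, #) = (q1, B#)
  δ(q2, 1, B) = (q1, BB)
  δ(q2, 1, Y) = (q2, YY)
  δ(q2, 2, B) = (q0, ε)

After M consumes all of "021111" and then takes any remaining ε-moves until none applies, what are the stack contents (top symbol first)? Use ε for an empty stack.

(q0, 021111, #) ⊢ (q1, 21111, Y#) ⊢ (q2, 1111, #) ⊢ (q1, 111, B#) ⊢ (q2, 11, YB#) ⊢ (q2, 1, YYB#) ⊢ (q2, ε, YYYB#)
All input consumed in state q2 with stack YYYB#.

YYYB#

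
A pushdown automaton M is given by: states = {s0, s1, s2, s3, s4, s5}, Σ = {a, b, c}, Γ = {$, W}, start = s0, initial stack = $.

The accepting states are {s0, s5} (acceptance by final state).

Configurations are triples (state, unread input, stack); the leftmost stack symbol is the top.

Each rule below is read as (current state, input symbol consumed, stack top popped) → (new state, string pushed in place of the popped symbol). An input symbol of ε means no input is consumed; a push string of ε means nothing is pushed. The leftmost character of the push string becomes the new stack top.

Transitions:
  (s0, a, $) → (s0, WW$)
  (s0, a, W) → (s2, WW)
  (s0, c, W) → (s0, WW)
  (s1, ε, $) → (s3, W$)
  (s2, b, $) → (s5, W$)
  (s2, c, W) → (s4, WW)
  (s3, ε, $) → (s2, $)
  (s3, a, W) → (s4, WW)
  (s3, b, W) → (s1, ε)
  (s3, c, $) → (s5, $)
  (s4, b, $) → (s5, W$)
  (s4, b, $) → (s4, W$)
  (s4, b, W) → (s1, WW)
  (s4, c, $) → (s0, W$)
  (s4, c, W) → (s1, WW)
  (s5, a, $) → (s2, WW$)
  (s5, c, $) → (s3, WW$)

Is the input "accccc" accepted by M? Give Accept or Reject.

One accepting computation: (s0, accccc, $) ⊢ (s0, ccccc, WW$) ⊢ (s0, cccc, WWW$) ⊢ (s0, ccc, WWWW$) ⊢ (s0, cc, WWWWW$) ⊢ (s0, c, WWWWWW$) ⊢ (s0, ε, WWWWWWW$)
All input consumed and state s0 ∈ F.

Accept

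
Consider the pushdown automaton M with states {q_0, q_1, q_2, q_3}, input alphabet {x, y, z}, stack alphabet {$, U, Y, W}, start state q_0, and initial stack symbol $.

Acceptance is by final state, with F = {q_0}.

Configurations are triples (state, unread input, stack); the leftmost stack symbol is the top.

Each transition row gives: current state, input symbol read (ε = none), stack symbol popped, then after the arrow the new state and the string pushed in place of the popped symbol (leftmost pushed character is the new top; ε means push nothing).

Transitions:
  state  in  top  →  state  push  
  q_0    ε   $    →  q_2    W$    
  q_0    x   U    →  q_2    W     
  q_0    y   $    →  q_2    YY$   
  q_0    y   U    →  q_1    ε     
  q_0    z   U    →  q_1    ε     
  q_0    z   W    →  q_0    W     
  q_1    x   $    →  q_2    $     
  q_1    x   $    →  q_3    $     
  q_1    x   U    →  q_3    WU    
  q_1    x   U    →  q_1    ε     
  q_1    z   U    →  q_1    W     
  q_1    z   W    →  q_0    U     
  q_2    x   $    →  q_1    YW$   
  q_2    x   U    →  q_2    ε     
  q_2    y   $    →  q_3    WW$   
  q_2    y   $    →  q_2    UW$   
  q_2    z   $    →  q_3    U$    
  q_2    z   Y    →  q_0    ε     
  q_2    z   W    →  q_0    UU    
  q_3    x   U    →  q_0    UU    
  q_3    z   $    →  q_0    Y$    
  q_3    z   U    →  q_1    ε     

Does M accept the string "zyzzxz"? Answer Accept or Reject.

Accept

One accepting computation: (q_0, zyzzxz, $) ⊢ (q_2, zyzzxz, W$) ⊢ (q_0, yzzxz, UU$) ⊢ (q_1, zzxz, U$) ⊢ (q_1, zxz, W$) ⊢ (q_0, xz, U$) ⊢ (q_2, z, W$) ⊢ (q_0, ε, UU$)
All input consumed and state q_0 ∈ F.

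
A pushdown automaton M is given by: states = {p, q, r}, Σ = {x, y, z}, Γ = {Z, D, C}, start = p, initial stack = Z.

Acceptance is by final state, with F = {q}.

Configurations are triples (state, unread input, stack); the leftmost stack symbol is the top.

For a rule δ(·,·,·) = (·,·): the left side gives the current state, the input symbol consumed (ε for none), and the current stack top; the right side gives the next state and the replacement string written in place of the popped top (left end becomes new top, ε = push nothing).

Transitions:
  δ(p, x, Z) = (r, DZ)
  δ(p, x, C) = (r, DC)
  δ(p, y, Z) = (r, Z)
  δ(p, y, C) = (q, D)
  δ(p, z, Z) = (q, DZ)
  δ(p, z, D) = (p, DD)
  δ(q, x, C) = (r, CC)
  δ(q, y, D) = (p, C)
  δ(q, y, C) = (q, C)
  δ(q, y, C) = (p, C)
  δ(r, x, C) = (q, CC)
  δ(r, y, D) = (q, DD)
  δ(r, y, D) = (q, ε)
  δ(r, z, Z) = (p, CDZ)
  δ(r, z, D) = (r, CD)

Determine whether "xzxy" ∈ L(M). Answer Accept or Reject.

Accept

One accepting computation: (p, xzxy, Z) ⊢ (r, zxy, DZ) ⊢ (r, xy, CDZ) ⊢ (q, y, CCDZ) ⊢ (q, ε, CCDZ)
All input consumed and state q ∈ F.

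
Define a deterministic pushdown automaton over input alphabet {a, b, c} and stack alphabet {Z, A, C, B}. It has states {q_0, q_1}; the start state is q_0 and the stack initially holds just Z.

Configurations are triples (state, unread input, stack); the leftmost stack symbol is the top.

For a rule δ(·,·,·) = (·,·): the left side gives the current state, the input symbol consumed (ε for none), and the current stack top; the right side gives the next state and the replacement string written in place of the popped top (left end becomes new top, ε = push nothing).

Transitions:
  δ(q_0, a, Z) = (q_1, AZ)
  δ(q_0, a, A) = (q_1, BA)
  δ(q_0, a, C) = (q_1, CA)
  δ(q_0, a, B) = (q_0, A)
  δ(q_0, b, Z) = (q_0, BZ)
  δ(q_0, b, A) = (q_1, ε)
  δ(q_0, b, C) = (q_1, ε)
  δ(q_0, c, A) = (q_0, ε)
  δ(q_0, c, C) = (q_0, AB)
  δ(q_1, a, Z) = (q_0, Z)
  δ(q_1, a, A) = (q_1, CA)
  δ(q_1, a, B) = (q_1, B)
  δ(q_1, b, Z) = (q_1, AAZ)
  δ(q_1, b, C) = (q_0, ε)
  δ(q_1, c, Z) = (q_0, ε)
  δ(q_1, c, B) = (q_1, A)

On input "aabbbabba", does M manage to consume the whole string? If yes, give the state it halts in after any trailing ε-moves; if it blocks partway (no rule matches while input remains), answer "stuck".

(q_0, aabbbabba, Z) ⊢ (q_1, abbbabba, AZ) ⊢ (q_1, bbbabba, CAZ) ⊢ (q_0, bbabba, AZ) ⊢ (q_1, babba, Z) ⊢ (q_1, abba, AAZ) ⊢ (q_1, bba, CAAZ) ⊢ (q_0, ba, AAZ) ⊢ (q_1, a, AZ) ⊢ (q_1, ε, CAZ)
All input consumed; M is in state q_1.

q_1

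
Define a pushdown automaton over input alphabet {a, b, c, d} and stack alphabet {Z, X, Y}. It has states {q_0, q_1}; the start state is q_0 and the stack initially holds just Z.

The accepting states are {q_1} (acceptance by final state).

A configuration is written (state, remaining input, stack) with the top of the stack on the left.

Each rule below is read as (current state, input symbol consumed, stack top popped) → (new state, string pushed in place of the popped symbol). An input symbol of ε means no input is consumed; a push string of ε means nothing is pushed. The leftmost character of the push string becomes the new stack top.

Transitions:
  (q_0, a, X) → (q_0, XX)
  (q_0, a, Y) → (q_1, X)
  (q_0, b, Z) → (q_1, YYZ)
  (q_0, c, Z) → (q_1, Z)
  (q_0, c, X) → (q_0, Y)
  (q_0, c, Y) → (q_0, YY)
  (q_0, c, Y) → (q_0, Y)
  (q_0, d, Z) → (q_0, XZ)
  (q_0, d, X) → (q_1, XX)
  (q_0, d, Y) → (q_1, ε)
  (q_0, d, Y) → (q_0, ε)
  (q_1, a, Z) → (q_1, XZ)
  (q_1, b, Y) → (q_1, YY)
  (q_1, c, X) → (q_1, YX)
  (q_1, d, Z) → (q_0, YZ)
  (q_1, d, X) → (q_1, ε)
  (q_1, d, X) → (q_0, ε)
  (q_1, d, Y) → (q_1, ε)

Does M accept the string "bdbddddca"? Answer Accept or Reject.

Accept

One accepting computation: (q_0, bdbddddca, Z) ⊢ (q_1, dbddddca, YYZ) ⊢ (q_1, bddddca, YZ) ⊢ (q_1, ddddca, YYZ) ⊢ (q_1, dddca, YZ) ⊢ (q_1, ddca, Z) ⊢ (q_0, dca, YZ) ⊢ (q_0, ca, Z) ⊢ (q_1, a, Z) ⊢ (q_1, ε, XZ)
All input consumed and state q_1 ∈ F.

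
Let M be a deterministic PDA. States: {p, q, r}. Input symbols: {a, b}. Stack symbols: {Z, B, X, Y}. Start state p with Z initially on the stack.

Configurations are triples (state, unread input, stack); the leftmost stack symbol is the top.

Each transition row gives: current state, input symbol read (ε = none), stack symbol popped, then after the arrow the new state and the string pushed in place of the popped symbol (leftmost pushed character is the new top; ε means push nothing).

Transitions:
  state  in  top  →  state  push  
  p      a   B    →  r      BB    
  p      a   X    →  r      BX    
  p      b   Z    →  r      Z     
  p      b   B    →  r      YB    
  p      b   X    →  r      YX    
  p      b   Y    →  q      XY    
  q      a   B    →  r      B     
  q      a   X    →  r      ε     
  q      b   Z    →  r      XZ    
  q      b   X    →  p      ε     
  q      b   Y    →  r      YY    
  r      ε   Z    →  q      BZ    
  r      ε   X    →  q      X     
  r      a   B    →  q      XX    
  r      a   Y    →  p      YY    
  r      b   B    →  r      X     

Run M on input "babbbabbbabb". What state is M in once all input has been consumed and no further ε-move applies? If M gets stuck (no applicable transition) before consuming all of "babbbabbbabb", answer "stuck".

(p, babbbabbbabb, Z)
  read b, top Z: go to r, push Z → (r, abbbabbbabb, Z)
  ε-move, top Z: go to q, push BZ → (q, abbbabbbabb, BZ)
  read a, top B: go to r, push B → (r, bbbabbbabb, BZ)
  read b, top B: go to r, push X → (r, bbabbbabb, XZ)
  ε-move, top X: go to q, push X → (q, bbabbbabb, XZ)
  read b, top X: go to p, push ε → (p, babbbabb, Z)
  read b, top Z: go to r, push Z → (r, abbbabb, Z)
  ε-move, top Z: go to q, push BZ → (q, abbbabb, BZ)
  read a, top B: go to r, push B → (r, bbbabb, BZ)
  read b, top B: go to r, push X → (r, bbabb, XZ)
  ε-move, top X: go to q, push X → (q, bbabb, XZ)
  read b, top X: go to p, push ε → (p, babb, Z)
  read b, top Z: go to r, push Z → (r, abb, Z)
  ε-move, top Z: go to q, push BZ → (q, abb, BZ)
  read a, top B: go to r, push B → (r, bb, BZ)
  read b, top B: go to r, push X → (r, b, XZ)
  ε-move, top X: go to q, push X → (q, b, XZ)
  read b, top X: go to p, push ε → (p, ε, Z)
All input consumed; M is in state p.

p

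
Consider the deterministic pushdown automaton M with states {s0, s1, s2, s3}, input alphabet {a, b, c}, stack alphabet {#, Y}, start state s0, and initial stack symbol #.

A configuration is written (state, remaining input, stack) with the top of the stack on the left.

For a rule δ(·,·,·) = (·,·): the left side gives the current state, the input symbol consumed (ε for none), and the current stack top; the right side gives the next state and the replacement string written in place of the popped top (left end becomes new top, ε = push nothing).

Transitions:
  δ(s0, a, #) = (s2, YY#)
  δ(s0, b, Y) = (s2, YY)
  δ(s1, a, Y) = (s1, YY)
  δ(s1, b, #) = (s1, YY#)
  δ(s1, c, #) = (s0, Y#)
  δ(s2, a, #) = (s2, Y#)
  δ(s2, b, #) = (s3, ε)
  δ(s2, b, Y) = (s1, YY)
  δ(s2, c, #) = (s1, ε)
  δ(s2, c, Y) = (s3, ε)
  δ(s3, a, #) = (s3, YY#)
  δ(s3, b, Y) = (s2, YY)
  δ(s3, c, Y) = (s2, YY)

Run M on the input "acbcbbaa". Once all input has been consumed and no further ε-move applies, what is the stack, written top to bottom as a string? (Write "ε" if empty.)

YYYYY#

(s0, acbcbbaa, #)
  read a, top #: go to s2, push YY# → (s2, cbcbbaa, YY#)
  read c, top Y: go to s3, push ε → (s3, bcbbaa, Y#)
  read b, top Y: go to s2, push YY → (s2, cbbaa, YY#)
  read c, top Y: go to s3, push ε → (s3, bbaa, Y#)
  read b, top Y: go to s2, push YY → (s2, baa, YY#)
  read b, top Y: go to s1, push YY → (s1, aa, YYY#)
  read a, top Y: go to s1, push YY → (s1, a, YYYY#)
  read a, top Y: go to s1, push YY → (s1, ε, YYYYY#)
All input consumed in state s1 with stack YYYYY#.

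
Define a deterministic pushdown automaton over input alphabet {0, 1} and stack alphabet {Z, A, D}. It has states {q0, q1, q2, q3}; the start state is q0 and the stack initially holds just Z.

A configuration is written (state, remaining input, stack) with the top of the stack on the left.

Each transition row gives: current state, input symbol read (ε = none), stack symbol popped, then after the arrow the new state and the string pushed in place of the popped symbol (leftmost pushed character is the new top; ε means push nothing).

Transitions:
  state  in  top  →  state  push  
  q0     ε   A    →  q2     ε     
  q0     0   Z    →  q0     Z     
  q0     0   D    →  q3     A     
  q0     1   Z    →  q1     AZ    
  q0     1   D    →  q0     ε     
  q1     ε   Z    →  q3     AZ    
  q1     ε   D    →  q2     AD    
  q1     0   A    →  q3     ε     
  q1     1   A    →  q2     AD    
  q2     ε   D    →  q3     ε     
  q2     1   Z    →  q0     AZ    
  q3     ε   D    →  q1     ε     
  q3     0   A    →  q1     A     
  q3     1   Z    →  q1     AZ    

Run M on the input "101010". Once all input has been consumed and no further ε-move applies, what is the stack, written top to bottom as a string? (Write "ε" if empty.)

Z

(q0, 101010, Z)
  read 1, top Z: go to q1, push AZ → (q1, 01010, AZ)
  read 0, top A: go to q3, push ε → (q3, 1010, Z)
  read 1, top Z: go to q1, push AZ → (q1, 010, AZ)
  read 0, top A: go to q3, push ε → (q3, 10, Z)
  read 1, top Z: go to q1, push AZ → (q1, 0, AZ)
  read 0, top A: go to q3, push ε → (q3, ε, Z)
All input consumed in state q3 with stack Z.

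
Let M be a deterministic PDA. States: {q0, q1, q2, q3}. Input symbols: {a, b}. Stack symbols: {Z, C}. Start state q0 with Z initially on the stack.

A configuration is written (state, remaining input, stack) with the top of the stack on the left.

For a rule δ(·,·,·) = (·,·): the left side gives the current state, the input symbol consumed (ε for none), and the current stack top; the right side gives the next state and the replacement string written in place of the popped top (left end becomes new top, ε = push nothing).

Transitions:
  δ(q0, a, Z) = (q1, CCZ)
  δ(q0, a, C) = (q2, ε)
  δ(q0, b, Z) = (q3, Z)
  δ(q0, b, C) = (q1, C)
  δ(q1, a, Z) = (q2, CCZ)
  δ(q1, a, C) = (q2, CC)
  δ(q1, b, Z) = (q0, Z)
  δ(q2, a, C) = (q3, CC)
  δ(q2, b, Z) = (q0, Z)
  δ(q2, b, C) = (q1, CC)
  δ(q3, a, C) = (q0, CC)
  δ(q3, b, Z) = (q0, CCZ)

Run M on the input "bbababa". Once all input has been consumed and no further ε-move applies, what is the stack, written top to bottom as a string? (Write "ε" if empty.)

(q0, bbababa, Z)
  read b, top Z: go to q3, push Z → (q3, bababa, Z)
  read b, top Z: go to q0, push CCZ → (q0, ababa, CCZ)
  read a, top C: go to q2, push ε → (q2, baba, CZ)
  read b, top C: go to q1, push CC → (q1, aba, CCZ)
  read a, top C: go to q2, push CC → (q2, ba, CCCZ)
  read b, top C: go to q1, push CC → (q1, a, CCCCZ)
  read a, top C: go to q2, push CC → (q2, ε, CCCCCZ)
All input consumed in state q2 with stack CCCCCZ.

CCCCCZ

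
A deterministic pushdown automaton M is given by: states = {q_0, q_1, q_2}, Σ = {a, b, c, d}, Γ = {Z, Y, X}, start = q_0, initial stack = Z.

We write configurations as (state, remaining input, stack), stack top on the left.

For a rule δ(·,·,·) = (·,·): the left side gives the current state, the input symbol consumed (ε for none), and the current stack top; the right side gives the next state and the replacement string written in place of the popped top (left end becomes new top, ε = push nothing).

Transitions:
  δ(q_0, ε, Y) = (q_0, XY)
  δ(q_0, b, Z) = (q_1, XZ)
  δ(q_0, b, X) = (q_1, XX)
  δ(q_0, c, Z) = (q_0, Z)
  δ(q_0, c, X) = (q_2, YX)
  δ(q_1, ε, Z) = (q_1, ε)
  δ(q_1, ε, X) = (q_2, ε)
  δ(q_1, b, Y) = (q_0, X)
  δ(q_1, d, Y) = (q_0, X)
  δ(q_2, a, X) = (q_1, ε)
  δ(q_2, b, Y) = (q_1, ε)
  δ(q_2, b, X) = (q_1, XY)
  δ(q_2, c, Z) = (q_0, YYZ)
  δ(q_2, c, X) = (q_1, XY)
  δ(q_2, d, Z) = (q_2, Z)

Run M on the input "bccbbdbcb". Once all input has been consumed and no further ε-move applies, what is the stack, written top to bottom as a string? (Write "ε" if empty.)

(q_0, bccbbdbcb, Z)
  read b, top Z: go to q_1, push XZ → (q_1, ccbbdbcb, XZ)
  ε-move, top X: go to q_2, push ε → (q_2, ccbbdbcb, Z)
  read c, top Z: go to q_0, push YYZ → (q_0, cbbdbcb, YYZ)
  ε-move, top Y: go to q_0, push XY → (q_0, cbbdbcb, XYYZ)
  read c, top X: go to q_2, push YX → (q_2, bbdbcb, YXYYZ)
  read b, top Y: go to q_1, push ε → (q_1, bdbcb, XYYZ)
  ε-move, top X: go to q_2, push ε → (q_2, bdbcb, YYZ)
  read b, top Y: go to q_1, push ε → (q_1, dbcb, YZ)
  read d, top Y: go to q_0, push X → (q_0, bcb, XZ)
  read b, top X: go to q_1, push XX → (q_1, cb, XXZ)
  ε-move, top X: go to q_2, push ε → (q_2, cb, XZ)
  read c, top X: go to q_1, push XY → (q_1, b, XYZ)
  ε-move, top X: go to q_2, push ε → (q_2, b, YZ)
  read b, top Y: go to q_1, push ε → (q_1, ε, Z)
  ε-move, top Z: go to q_1, push ε → (q_1, ε, ε)
All input consumed in state q_1 with stack ε.

ε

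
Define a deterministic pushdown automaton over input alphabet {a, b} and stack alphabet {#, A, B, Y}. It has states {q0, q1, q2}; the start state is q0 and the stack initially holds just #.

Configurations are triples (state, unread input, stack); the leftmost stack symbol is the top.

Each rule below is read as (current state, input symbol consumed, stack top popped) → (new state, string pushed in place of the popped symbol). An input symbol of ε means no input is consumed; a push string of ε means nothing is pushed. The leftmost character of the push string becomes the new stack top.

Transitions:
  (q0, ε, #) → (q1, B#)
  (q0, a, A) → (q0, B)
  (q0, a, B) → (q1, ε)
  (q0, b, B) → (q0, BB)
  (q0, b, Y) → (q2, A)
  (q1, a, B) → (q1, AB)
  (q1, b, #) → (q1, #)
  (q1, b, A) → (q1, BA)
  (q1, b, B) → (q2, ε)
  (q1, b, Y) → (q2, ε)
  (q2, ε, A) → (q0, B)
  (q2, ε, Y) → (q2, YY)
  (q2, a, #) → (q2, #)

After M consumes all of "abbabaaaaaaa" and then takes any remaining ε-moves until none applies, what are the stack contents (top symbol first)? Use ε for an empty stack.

(q0, abbabaaaaaaa, #) ⊢ (q1, abbabaaaaaaa, B#) ⊢ (q1, bbabaaaaaaa, AB#) ⊢ (q1, babaaaaaaa, BAB#) ⊢ (q2, abaaaaaaa, AB#) ⊢ (q0, abaaaaaaa, BB#) ⊢ (q1, baaaaaaa, B#) ⊢ (q2, aaaaaaa, #) ⊢ (q2, aaaaaa, #) ⊢ (q2, aaaaa, #) ⊢ (q2, aaaa, #) ⊢ (q2, aaa, #) ⊢ (q2, aa, #) ⊢ (q2, a, #) ⊢ (q2, ε, #)
All input consumed in state q2 with stack #.

#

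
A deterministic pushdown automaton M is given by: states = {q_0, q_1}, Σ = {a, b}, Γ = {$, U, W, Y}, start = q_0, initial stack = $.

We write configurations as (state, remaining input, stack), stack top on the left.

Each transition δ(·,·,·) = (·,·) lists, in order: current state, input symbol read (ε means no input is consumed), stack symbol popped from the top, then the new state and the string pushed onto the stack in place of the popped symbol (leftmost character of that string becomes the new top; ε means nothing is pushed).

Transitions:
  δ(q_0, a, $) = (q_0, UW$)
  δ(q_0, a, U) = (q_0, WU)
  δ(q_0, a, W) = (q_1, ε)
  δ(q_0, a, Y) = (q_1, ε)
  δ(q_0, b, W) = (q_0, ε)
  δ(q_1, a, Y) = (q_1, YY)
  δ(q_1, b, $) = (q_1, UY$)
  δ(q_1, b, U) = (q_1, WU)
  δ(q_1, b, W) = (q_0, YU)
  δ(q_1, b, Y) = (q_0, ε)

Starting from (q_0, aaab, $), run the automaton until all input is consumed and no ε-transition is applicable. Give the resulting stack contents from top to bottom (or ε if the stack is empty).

(q_0, aaab, $)
  read a, top $: go to q_0, push UW$ → (q_0, aab, UW$)
  read a, top U: go to q_0, push WU → (q_0, ab, WUW$)
  read a, top W: go to q_1, push ε → (q_1, b, UW$)
  read b, top U: go to q_1, push WU → (q_1, ε, WUW$)
All input consumed in state q_1 with stack WUW$.

WUW$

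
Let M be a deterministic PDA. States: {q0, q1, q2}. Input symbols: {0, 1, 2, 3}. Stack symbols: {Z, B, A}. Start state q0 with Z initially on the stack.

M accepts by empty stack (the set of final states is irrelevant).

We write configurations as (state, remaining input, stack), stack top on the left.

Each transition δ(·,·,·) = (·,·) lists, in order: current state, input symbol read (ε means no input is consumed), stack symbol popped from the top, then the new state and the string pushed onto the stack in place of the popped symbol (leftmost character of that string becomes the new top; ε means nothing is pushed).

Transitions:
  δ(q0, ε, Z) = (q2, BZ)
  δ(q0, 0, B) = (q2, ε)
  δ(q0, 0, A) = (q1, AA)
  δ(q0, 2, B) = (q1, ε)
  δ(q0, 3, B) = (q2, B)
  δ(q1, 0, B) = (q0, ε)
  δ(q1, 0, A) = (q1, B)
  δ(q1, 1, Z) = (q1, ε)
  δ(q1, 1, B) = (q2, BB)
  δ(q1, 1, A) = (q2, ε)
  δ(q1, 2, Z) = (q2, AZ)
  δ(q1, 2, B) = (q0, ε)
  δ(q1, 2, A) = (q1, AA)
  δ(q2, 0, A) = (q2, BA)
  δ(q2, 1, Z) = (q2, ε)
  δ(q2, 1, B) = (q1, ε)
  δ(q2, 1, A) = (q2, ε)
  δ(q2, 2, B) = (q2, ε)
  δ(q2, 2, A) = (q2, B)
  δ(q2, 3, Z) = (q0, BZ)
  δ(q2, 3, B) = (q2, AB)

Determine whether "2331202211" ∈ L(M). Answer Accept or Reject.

(q0, 2331202211, Z) ⊢ (q2, 2331202211, BZ) ⊢ (q2, 331202211, Z) ⊢ (q0, 31202211, BZ) ⊢ (q2, 1202211, BZ) ⊢ (q1, 202211, Z) ⊢ (q2, 02211, AZ) ⊢ (q2, 2211, BAZ) ⊢ (q2, 211, AZ) ⊢ (q2, 11, BZ) ⊢ (q1, 1, Z) ⊢ (q1, ε, ε)
All input consumed and the stack is empty.

Accept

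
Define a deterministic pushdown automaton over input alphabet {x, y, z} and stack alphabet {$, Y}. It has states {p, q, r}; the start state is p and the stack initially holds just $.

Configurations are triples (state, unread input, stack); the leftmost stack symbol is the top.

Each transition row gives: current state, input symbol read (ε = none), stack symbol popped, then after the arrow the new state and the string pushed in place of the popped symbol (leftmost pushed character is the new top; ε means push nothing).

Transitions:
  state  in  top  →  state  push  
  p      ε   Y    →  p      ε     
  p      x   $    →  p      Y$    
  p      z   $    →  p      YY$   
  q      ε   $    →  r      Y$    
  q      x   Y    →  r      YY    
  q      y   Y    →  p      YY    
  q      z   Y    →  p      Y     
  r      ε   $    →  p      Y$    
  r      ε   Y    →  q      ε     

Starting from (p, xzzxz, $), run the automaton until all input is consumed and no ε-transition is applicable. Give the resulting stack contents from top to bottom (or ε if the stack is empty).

(p, xzzxz, $) ⊢ (p, zzxz, Y$) ⊢ (p, zzxz, $) ⊢ (p, zxz, YY$) ⊢ (p, zxz, Y$) ⊢ (p, zxz, $) ⊢ (p, xz, YY$) ⊢ (p, xz, Y$) ⊢ (p, xz, $) ⊢ (p, z, Y$) ⊢ (p, z, $) ⊢ (p, ε, YY$) ⊢ (p, ε, Y$) ⊢ (p, ε, $)
All input consumed in state p with stack $.

$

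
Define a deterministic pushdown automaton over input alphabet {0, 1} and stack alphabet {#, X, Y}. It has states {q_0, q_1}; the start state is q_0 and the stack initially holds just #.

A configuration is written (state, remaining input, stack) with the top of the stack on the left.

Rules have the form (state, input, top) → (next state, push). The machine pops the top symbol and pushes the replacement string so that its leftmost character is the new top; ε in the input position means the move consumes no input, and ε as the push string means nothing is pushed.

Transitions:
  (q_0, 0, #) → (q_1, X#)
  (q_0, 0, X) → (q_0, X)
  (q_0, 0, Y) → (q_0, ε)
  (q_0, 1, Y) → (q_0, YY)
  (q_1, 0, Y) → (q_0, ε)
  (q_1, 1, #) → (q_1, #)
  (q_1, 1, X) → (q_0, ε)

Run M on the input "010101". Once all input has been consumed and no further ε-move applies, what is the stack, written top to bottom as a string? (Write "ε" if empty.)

(q_0, 010101, #) ⊢ (q_1, 10101, X#) ⊢ (q_0, 0101, #) ⊢ (q_1, 101, X#) ⊢ (q_0, 01, #) ⊢ (q_1, 1, X#) ⊢ (q_0, ε, #)
All input consumed in state q_0 with stack #.

#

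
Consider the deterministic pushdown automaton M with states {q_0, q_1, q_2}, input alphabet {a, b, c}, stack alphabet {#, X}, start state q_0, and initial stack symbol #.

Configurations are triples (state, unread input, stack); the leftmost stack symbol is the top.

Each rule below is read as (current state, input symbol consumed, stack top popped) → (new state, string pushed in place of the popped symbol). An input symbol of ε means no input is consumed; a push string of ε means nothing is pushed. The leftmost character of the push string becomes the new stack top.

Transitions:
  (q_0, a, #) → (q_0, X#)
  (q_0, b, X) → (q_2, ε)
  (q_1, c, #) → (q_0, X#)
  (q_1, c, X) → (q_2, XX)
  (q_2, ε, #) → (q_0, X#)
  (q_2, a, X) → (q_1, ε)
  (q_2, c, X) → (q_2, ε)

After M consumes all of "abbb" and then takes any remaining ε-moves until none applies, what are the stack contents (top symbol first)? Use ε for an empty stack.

(q_0, abbb, #)
  read a, top #: go to q_0, push X# → (q_0, bbb, X#)
  read b, top X: go to q_2, push ε → (q_2, bb, #)
  ε-move, top #: go to q_0, push X# → (q_0, bb, X#)
  read b, top X: go to q_2, push ε → (q_2, b, #)
  ε-move, top #: go to q_0, push X# → (q_0, b, X#)
  read b, top X: go to q_2, push ε → (q_2, ε, #)
  ε-move, top #: go to q_0, push X# → (q_0, ε, X#)
All input consumed in state q_0 with stack X#.

X#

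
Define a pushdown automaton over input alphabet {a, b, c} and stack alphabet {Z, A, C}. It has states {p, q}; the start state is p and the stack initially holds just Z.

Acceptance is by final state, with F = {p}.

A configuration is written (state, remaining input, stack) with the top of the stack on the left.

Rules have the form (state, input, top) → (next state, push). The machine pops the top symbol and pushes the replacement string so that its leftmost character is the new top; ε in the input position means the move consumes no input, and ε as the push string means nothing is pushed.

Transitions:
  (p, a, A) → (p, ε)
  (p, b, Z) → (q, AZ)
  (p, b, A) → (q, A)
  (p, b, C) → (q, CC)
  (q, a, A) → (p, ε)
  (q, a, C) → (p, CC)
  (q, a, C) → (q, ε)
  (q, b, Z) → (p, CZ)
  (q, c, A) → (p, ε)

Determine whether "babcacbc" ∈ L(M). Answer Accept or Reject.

Reject

No computation consumes all input and reaches a final state.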